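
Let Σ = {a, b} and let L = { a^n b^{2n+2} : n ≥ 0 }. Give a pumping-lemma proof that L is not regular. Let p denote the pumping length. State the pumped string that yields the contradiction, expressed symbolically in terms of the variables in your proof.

Suppose for contradiction that L is regular, and let p be the pumping length.
Choose w = a^p b^{2p+2}, which is in L with |w| = 3p+2 ≥ p.
Write w = xyz as guaranteed by the lemma, with |xy| ≤ p and |y| > 0.
Since the first p symbols of w are all a's and |xy| ≤ p, y lies entirely in the leading a-block: y = a^k for some k with 1 ≤ k ≤ p.
Pump with i = 2: xy^2z = a^{p+k} b^{2p+2}. For this to lie in L we would need 2p+2 = 2(p+k)+2, which forces k = 0. But k ≥ 1, so xy^2z ∉ L.
Contradiction. Therefore L is not regular.

a^{p+k} b^{2p+2}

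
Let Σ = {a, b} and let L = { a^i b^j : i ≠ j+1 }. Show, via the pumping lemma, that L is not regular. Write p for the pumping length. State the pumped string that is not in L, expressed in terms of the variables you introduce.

a^{p+p!} b^{p+p!-1}

Toward a contradiction, assume L is regular with pumping length p.
Choose w = a^p b^{p+p!-1}. Since p ≠ (p+p!-1)+1 = p+p!, w ∈ L; and |w| ≥ p.
By the pumping lemma, w = xyz with |xy| ≤ p and y is nonempty.
Because |xy| ≤ p and w begins with p copies of a, we have y = a^k with 1 ≤ k ≤ p.
Since 1 ≤ k ≤ p, k divides p!; set t = 1 + p!/k. Then xy^t z has p + (p!/k)·k = p + p! copies of a. Now the a-count is p+p! and (b-count)+1 = (p+p!-1)+1 = p+p!, so i ≠ j+1 fails. So xy^t z = a^{p+p!} b^{p+p!-1} ∉ L.
This contradicts the pumping lemma, so L is not regular.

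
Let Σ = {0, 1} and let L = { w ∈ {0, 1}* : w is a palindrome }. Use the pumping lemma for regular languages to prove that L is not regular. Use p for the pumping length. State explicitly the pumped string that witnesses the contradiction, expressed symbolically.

0^{p+k} 1 0^p

Toward a contradiction, assume L is regular with pumping length p.
Take w = 0^p 1 0^p, a palindrome of length 2p+1 ≥ p.
By the pumping lemma, w = xyz with |xy| ≤ p and |y| > 0.
Since the first p symbols of w are all 0's and |xy| ≤ p, y lies entirely in the leading 0-block: y = 0^k for some k with 1 ≤ k ≤ p.
Pump with i = 2: xy^2z = 0^{p+k} 1 0^p. Its reverse is 0^p 1 0^{p+k}, which differs from xy^2z since k ≥ 1. So xy^2z is not a palindrome and xy^2z ∉ L.
This contradicts the pumping lemma, so L is not regular.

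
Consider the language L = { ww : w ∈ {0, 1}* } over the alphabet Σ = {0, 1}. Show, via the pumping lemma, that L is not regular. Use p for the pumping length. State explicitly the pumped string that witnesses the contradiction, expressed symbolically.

Assume L is regular. Let p be the pumping length given by the pumping lemma.
Take w = 0^p 1^p 0^p 1^p = uu where u = 0^p1^p; then w ∈ L and |w| = 4p ≥ p.
The pumping lemma gives a decomposition w = xyz where |xy| ≤ p and |y| > 0.
The first p characters of w are 0's, so xy (and hence y) consists only of 0's. Write y = 0^k, 1 ≤ k ≤ p.
Pump with i = 2: xy^2z = 0^{p+k} 1^p 0^p 1^p, of length 4p+k. Suppose this equals vv. The string starts with 0 and ends with 1, so v does too; thus the boundary between the two copies of v is a 1→0 transition. There is exactly one such transition, at position 2p+k, so |v| = 2p+k and |vv| = 4p+2k ≠ 4p+k since k ≥ 1. So xy^2z ∉ L.
This is a contradiction; hence L is not regular.

0^{p+k} 1^p 0^p 1^p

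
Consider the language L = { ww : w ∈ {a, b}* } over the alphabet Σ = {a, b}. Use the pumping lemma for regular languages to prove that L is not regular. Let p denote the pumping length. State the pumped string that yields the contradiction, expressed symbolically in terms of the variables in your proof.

a^{p+k} b^p a^p b^p

Assume L is regular. Let p be the pumping length given by the pumping lemma.
Take w = a^p b^p a^p b^p = uu where u = a^pb^p; then w ∈ L and |w| = 4p ≥ p.
Write w = xyz as guaranteed by the lemma, with |xy| ≤ p and |y| > 0.
The first p characters of w are a's, so xy (and hence y) consists only of a's. Write y = a^k, 1 ≤ k ≤ p.
Pump with i = 2: xy^2z = a^{p+k} b^p a^p b^p, of length 4p+k. Suppose this equals vv. The string starts with a and ends with b, so v does too; thus the boundary between the two copies of v is a b→a transition. There is exactly one such transition, at position 2p+k, so |v| = 2p+k and |vv| = 4p+2k ≠ 4p+k since k ≥ 1. So xy^2z ∉ L.
This is a contradiction; hence L is not regular.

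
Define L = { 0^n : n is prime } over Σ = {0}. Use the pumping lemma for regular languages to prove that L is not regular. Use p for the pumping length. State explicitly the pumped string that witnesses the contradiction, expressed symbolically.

0^{q(1+k)}

Assume L is regular; let p be its pumping constant.
Let q be a prime with q ≥ p+2 (infinitely many primes exist), and take w = 0^q ∈ L with |w| = q ≥ p.
Write w = xyz as guaranteed by the lemma, with |xy| ≤ p and |y| ≥ 1.
Then y = 0^k for some k with 1 ≤ k ≤ p.
Since 1 ≤ k ≤ p, |xz| = q-k. Pump with i = q+1: |xy^{q+1}z| = (q-k)+(q+1)k = q+qk = q(1+k), which is composite (both factors ≥ 2). So xy^{q+1}z = 0^{q(1+k)} ∉ L.
This contradicts the pumping lemma, so L is not regular.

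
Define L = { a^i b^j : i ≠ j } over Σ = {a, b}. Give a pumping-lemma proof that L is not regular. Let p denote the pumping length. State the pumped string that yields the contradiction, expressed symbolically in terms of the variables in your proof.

a^{p+p!} b^{p+p!}

Suppose for contradiction that L is regular, and let p be the pumping length.
Choose w = a^p b^{p+p!}. Since p ≠ p+p!, w ∈ L; and |w| ≥ p.
The pumping lemma gives a decomposition w = xyz where |xy| ≤ p and |y| > 0.
Since the first p symbols of w are all a's and |xy| ≤ p, y lies entirely in the leading a-block: y = a^k for some k with 1 ≤ k ≤ p.
Since 1 ≤ k ≤ p, k divides p!; set t = 1 + p!/k. Then xy^t z has p + (p!/k)·k = p + p! copies of a. Now the a-count equals the b-count, so i ≠ j fails. So xy^t z = a^{p+p!} b^{p+p!} ∉ L.
This contradicts the pumping lemma, so L is not regular.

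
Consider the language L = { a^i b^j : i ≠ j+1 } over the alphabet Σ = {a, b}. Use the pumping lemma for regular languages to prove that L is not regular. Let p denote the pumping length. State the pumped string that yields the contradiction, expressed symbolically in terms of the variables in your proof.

Assume L is regular. Let p be the pumping length given by the pumping lemma.
Choose w = a^p b^{p+p!-1}. Since p ≠ (p+p!-1)+1 = p+p!, w ∈ L; and |w| ≥ p.
The pumping lemma gives a decomposition w = xyz where |xy| ≤ p and y is nonempty.
The first p characters of w are a's, so xy (and hence y) consists only of a's. Write y = a^k, 1 ≤ k ≤ p.
Since 1 ≤ k ≤ p, k divides p!; set t = 1 + p!/k. Then xy^t z has p + (p!/k)·k = p + p! copies of a. Now the a-count is p+p! and (b-count)+1 = (p+p!-1)+1 = p+p!, so i ≠ j+1 fails. So xy^t z = a^{p+p!} b^{p+p!-1} ∉ L.
This contradicts the pumping lemma, so L is not regular.

a^{p+p!} b^{p+p!-1}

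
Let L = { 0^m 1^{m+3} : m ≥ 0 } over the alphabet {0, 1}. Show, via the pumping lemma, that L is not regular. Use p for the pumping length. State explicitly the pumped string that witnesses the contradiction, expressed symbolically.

Assume L is regular. Let p be the pumping length given by the pumping lemma.
Take w = 0^p 1^{p+3}. Then w ∈ L and |w| = 2p+3 ≥ p.
Write w = xyz as guaranteed by the lemma, with |xy| ≤ p and |y| > 0.
Since the first p symbols of w are all 0's and |xy| ≤ p, y lies entirely in the leading 0-block: y = 0^k for some k with 1 ≤ k ≤ p.
Pump with i = 2: xy^2z = 0^{p+k} 1^{p+3}. For this to lie in L we would need p+3 = (p+k)+3, which forces k = 0. But k ≥ 1, so xy^2z ∉ L.
This is a contradiction; hence L is not regular.

0^{p+k} 1^{p+3}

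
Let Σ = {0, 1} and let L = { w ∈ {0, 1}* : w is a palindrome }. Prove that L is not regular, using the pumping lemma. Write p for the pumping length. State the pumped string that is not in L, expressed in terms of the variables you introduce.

Toward a contradiction, assume L is regular with pumping length p.
Take w = 0^p 1 0^p, a palindrome of length 2p+1 ≥ p.
Write w = xyz as guaranteed by the lemma, with |xy| ≤ p and |y| ≥ 1.
The first p characters of w are 0's, so xy (and hence y) consists only of 0's. Write y = 0^k, 1 ≤ k ≤ p.
Pump with i = 2: xy^2z = 0^{p+k} 1 0^p. Its reverse is 0^p 1 0^{p+k}, which differs from xy^2z since k ≥ 1. So xy^2z is not a palindrome and xy^2z ∉ L.
Contradiction. Therefore L is not regular.

0^{p+k} 1 0^p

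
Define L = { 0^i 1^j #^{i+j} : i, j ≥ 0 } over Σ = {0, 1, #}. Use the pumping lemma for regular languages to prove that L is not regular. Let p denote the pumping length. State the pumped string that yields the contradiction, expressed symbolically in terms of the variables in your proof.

Assume L is regular; let p be its pumping constant.
Take w = 0^p 1^p #^{2p} ∈ L (with i=j=p, i+j=2p), |w| = 4p ≥ p.
By the pumping lemma, w = xyz with |xy| ≤ p and |y| > 0.
The first p characters of w are 0's, so xy (and hence y) consists only of 0's. Write y = 0^k, 1 ≤ k ≤ p.
Consider xy^2z = 0^{p+k} 1^p #^{2p}. Now the 0- and 1-counts sum to 2p+k, but the #-count is 2p ≠ 2p+k. So xy^2z ∉ L.
This is a contradiction; hence L is not regular.

0^{p+k} 1^p #^{2p}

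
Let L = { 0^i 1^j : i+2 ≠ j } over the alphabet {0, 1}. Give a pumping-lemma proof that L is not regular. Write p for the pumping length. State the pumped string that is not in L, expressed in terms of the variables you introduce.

Toward a contradiction, assume L is regular with pumping length p.
Choose w = 0^p 1^{p+p!+2}. Since p ≠ (p+p!+2)-2 = p+p!, w ∈ L; and |w| ≥ p.
The pumping lemma gives a decomposition w = xyz where |xy| ≤ p and y is nonempty.
Since the first p symbols of w are all 0's and |xy| ≤ p, y lies entirely in the leading 0-block: y = 0^k for some k with 1 ≤ k ≤ p.
Since 1 ≤ k ≤ p, k divides p!; set t = 1 + p!/k. Then xy^t z has p + (p!/k)·k = p + p! copies of 0. Now the 0-count is p+p! and (1-count)-2 = (p+p!+2)-2 = p+p!, so i+2 ≠ j fails. So xy^t z = 0^{p+p!} 1^{p+p!+2} ∉ L.
This contradicts the pumping lemma, so L is not regular.

0^{p+p!} 1^{p+p!+2}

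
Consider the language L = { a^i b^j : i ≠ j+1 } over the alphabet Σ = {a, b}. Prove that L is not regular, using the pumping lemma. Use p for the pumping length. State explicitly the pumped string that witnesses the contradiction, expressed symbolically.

Assume L is regular. Let p be the pumping length given by the pumping lemma.
Choose w = a^p b^{p+p!-1}. Since p ≠ (p+p!-1)+1 = p+p!, w ∈ L; and |w| ≥ p.
Write w = xyz as guaranteed by the lemma, with |xy| ≤ p and |y| ≥ 1.
The first p characters of w are a's, so xy (and hence y) consists only of a's. Write y = a^k, 1 ≤ k ≤ p.
Since 1 ≤ k ≤ p, k divides p!; set t = 1 + p!/k. Then xy^t z has p + (p!/k)·k = p + p! copies of a. Now the a-count is p+p! and (b-count)+1 = (p+p!-1)+1 = p+p!, so i ≠ j+1 fails. So xy^t z = a^{p+p!} b^{p+p!-1} ∉ L.
This is a contradiction; hence L is not regular.

a^{p+p!} b^{p+p!-1}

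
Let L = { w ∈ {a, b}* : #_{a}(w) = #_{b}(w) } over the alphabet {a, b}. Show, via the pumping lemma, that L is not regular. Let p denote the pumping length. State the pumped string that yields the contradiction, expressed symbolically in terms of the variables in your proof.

Assume L is regular; let p be its pumping constant.
Choose w = a^p b^p ∈ L with |w| = 2p ≥ p.
Write w = xyz as guaranteed by the lemma, with |xy| ≤ p and y is nonempty.
Because |xy| ≤ p and w begins with p copies of a, we have y = a^k with 1 ≤ k ≤ p.
Pump with i = 2: xy^2z = a^{p+k} b^p has p+k occurrences of a but only p of b. Since k ≥ 1 the counts differ, so xy^2z ∉ L.
Contradiction. Therefore L is not regular.

a^{p+k} b^p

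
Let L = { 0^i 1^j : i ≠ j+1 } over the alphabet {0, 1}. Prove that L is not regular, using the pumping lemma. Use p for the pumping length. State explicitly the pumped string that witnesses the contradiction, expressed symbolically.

Toward a contradiction, assume L is regular with pumping length p.
Choose w = 0^p 1^{p+p!-1}. Since p ≠ (p+p!-1)+1 = p+p!, w ∈ L; and |w| ≥ p.
By the pumping lemma, w = xyz with |xy| ≤ p and y is nonempty.
Because |xy| ≤ p and w begins with p copies of 0, we have y = 0^k with 1 ≤ k ≤ p.
Since 1 ≤ k ≤ p, k divides p!; set t = 1 + p!/k. Then xy^t z has p + (p!/k)·k = p + p! copies of 0. Now the 0-count is p+p! and (1-count)+1 = (p+p!-1)+1 = p+p!, so i ≠ j+1 fails. So xy^t z = 0^{p+p!} 1^{p+p!-1} ∉ L.
This is a contradiction; hence L is not regular.

0^{p+p!} 1^{p+p!-1}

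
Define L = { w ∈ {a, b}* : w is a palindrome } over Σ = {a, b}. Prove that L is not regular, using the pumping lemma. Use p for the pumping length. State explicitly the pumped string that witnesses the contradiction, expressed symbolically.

Toward a contradiction, assume L is regular with pumping length p.
Take w = a^p b a^p, a palindrome of length 2p+1 ≥ p.
By the pumping lemma, w = xyz with |xy| ≤ p and y is nonempty.
The first p characters of w are a's, so xy (and hence y) consists only of a's. Write y = a^k, 1 ≤ k ≤ p.
Pump with i = 2: xy^2z = a^{p+k} b a^p. Its reverse is a^p b a^{p+k}, which differs from xy^2z since k ≥ 1. So xy^2z is not a palindrome and xy^2z ∉ L.
This contradicts the pumping lemma, so L is not regular.

a^{p+k} b a^p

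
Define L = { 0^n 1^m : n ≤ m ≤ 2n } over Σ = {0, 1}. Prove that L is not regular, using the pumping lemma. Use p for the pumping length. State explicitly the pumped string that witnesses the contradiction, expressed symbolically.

Assume L is regular; let p be its pumping constant.
Take w = 0^p 1^p ∈ L (since p ≤ p ≤ 2p), with |w| = 2p ≥ p.
The pumping lemma gives a decomposition w = xyz where |xy| ≤ p and |y| ≥ 1.
The first p characters of w are 0's, so xy (and hence y) consists only of 0's. Write y = 0^k, 1 ≤ k ≤ p.
Pump with i = 2: xy^2z = 0^{p+k} 1^p. Now n = p+k > p = m, so the condition n ≤ m fails. Thus xy^2z ∉ L.
Contradiction. Therefore L is not regular.

0^{p+k} 1^p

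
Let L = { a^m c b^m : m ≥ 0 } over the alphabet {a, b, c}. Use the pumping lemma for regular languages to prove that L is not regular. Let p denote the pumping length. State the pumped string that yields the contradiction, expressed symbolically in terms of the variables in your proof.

a^{p+k} c b^p

Assume L is regular; let p be its pumping constant.
Take w = a^p c b^p ∈ L with |w| = 2p+1 ≥ p.
The pumping lemma gives a decomposition w = xyz where |xy| ≤ p and |y| > 0.
Since the first p symbols of w are all a's and |xy| ≤ p, y lies entirely in the leading a-block: y = a^k for some k with 1 ≤ k ≤ p.
Pump with i = 2: xy^2z = a^{p+k} c b^p, which would require p+k = p. But k ≥ 1, so xy^2z ∉ L.
Contradiction. Therefore L is not regular.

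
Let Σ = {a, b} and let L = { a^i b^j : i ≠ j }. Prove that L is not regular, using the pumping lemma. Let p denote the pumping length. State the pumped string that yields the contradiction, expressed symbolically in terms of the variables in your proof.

a^{p+p!} b^{p+p!}

Assume L is regular; let p be its pumping constant.
Choose w = a^p b^{p+p!}. Since p ≠ p+p!, w ∈ L; and |w| ≥ p.
By the pumping lemma, w = xyz with |xy| ≤ p and y is nonempty.
Because |xy| ≤ p and w begins with p copies of a, we have y = a^k with 1 ≤ k ≤ p.
Since 1 ≤ k ≤ p, k divides p!; set t = 1 + p!/k. Then xy^t z has p + (p!/k)·k = p + p! copies of a. Now the a-count equals the b-count, so i ≠ j fails. So xy^t z = a^{p+p!} b^{p+p!} ∉ L.
Contradiction. Therefore L is not regular.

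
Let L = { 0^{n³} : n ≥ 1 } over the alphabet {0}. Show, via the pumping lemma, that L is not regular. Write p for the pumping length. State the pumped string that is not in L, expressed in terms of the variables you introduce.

0^{p³+k}

Assume L is regular. Let p be the pumping length given by the pumping lemma.
Take w = 0^{p³} ∈ L with |w| = p³ ≥ p.
The pumping lemma gives a decomposition w = xyz where |xy| ≤ p and y is nonempty.
Then y = 0^k for some k with 1 ≤ k ≤ p.
Pump with i = 2: xy^2z = 0^{p³+k}. Since 1 ≤ k ≤ p, p³ < p³+k ≤ p³+p < p³+3p²+3p+1 = (p+1)³, so p³+k is not a perfect cube. So xy^2z ∉ L.
Contradiction. Therefore L is not regular.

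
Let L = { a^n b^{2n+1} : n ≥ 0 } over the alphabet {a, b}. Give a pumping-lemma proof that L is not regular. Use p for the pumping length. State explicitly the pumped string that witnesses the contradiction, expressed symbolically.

Suppose for contradiction that L is regular, and let p be the pumping length.
Choose w = a^p b^{2p+1}, which is in L with |w| = 3p+1 ≥ p.
Write w = xyz as guaranteed by the lemma, with |xy| ≤ p and y is nonempty.
Because |xy| ≤ p and w begins with p copies of a, we have y = a^k with 1 ≤ k ≤ p.
Pump with i = 2: xy^2z = a^{p+k} b^{2p+1}. For this to lie in L we would need 2p+1 = 2(p+k)+1, which forces k = 0. But k ≥ 1, so xy^2z ∉ L.
This contradicts the pumping lemma, so L is not regular.

a^{p+k} b^{2p+1}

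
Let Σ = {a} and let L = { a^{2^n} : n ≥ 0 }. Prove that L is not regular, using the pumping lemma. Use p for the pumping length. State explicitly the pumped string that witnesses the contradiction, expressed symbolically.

a^{2^p+k}

Assume L is regular. Let p be the pumping length given by the pumping lemma.
Take w = a^{2^p} ∈ L with |w| = 2^p ≥ p.
Write w = xyz as guaranteed by the lemma, with |xy| ≤ p and |y| ≥ 1.
Then y = a^k for some k with 1 ≤ k ≤ p.
Pump with i = 2: xy^2z = a^{2^p+k}. Since 1 ≤ k ≤ p < 2^p, we have 2^p < 2^p+k < 2^{p+1}, so 2^p+k is not a power of 2. So xy^2z ∉ L.
This contradicts the pumping lemma, so L is not regular.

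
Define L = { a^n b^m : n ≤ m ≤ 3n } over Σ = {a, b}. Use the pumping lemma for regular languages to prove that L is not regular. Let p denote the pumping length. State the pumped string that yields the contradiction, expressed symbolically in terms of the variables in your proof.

a^{p+k} b^p

Assume L is regular. Let p be the pumping length given by the pumping lemma.
Take w = a^p b^p ∈ L (since p ≤ p ≤ 3p), with |w| = 2p ≥ p.
The pumping lemma gives a decomposition w = xyz where |xy| ≤ p and y is nonempty.
Because |xy| ≤ p and w begins with p copies of a, we have y = a^k with 1 ≤ k ≤ p.
Pump with i = 2: xy^2z = a^{p+k} b^p. Now n = p+k > p = m, so the condition n ≤ m fails. Thus xy^2z ∉ L.
This contradicts the pumping lemma, so L is not regular.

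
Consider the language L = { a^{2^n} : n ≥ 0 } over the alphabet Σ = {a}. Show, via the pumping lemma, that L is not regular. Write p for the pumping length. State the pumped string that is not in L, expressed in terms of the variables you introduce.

Assume L is regular. Let p be the pumping length given by the pumping lemma.
Take w = a^{2^p} ∈ L with |w| = 2^p ≥ p.
The pumping lemma gives a decomposition w = xyz where |xy| ≤ p and |y| > 0.
Then y = a^k for some k with 1 ≤ k ≤ p.
Pump with i = 2: xy^2z = a^{2^p+k}. Since 1 ≤ k ≤ p < 2^p, we have 2^p < 2^p+k < 2^{p+1}, so 2^p+k is not a power of 2. So xy^2z ∉ L.
This is a contradiction; hence L is not regular.

a^{2^p+k}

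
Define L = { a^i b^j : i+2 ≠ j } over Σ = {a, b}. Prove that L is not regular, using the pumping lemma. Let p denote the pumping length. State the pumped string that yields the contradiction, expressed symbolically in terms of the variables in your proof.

a^{p+p!} b^{p+p!+2}

Suppose for contradiction that L is regular, and let p be the pumping length.
Choose w = a^p b^{p+p!+2}. Since p ≠ (p+p!+2)-2 = p+p!, w ∈ L; and |w| ≥ p.
The pumping lemma gives a decomposition w = xyz where |xy| ≤ p and |y| > 0.
The first p characters of w are a's, so xy (and hence y) consists only of a's. Write y = a^k, 1 ≤ k ≤ p.
Since 1 ≤ k ≤ p, k divides p!; set t = 1 + p!/k. Then xy^t z has p + (p!/k)·k = p + p! copies of a. Now the a-count is p+p! and (b-count)-2 = (p+p!+2)-2 = p+p!, so i+2 ≠ j fails. So xy^t z = a^{p+p!} b^{p+p!+2} ∉ L.
Contradiction. Therefore L is not regular.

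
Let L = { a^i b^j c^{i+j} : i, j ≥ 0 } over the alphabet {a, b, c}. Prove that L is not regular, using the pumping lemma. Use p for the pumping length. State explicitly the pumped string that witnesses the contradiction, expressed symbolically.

Toward a contradiction, assume L is regular with pumping length p.
Take w = a^p b^p c^{2p} ∈ L (with i=j=p, i+j=2p), |w| = 4p ≥ p.
Write w = xyz as guaranteed by the lemma, with |xy| ≤ p and |y| ≥ 1.
Since the first p symbols of w are all a's and |xy| ≤ p, y lies entirely in the leading a-block: y = a^k for some k with 1 ≤ k ≤ p.
Consider xy^2z = a^{p+k} b^p c^{2p}. Now the a- and b-counts sum to 2p+k, but the c-count is 2p ≠ 2p+k. So xy^2z ∉ L.
This is a contradiction; hence L is not regular.

a^{p+k} b^p c^{2p}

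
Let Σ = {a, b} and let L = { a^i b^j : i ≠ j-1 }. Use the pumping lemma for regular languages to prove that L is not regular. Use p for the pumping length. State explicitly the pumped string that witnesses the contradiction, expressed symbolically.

Suppose for contradiction that L is regular, and let p be the pumping length.
Choose w = a^p b^{p+p!+1}. Since p ≠ (p+p!+1)-1 = p+p!, w ∈ L; and |w| ≥ p.
Write w = xyz as guaranteed by the lemma, with |xy| ≤ p and |y| ≥ 1.
Because |xy| ≤ p and w begins with p copies of a, we have y = a^k with 1 ≤ k ≤ p.
Since 1 ≤ k ≤ p, k divides p!; set t = 1 + p!/k. Then xy^t z has p + (p!/k)·k = p + p! copies of a. Now the a-count is p+p! and (b-count)-1 = (p+p!+1)-1 = p+p!, so i ≠ j-1 fails. So xy^t z = a^{p+p!} b^{p+p!+1} ∉ L.
This contradicts the pumping lemma, so L is not regular.

a^{p+p!} b^{p+p!+1}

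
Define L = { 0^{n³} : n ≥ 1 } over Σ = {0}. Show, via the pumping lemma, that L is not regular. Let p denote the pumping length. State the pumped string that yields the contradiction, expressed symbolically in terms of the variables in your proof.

0^{p³+k}

Toward a contradiction, assume L is regular with pumping length p.
Take w = 0^{p³} ∈ L with |w| = p³ ≥ p.
Write w = xyz as guaranteed by the lemma, with |xy| ≤ p and |y| ≥ 1.
Then y = 0^k for some k with 1 ≤ k ≤ p.
Pump with i = 2: xy^2z = 0^{p³+k}. Since 1 ≤ k ≤ p, p³ < p³+k ≤ p³+p < p³+3p²+3p+1 = (p+1)³, so p³+k is not a perfect cube. So xy^2z ∉ L.
This is a contradiction; hence L is not regular.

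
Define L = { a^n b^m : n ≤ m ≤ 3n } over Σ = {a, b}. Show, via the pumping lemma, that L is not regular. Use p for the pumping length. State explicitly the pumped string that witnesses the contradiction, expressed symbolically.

Assume L is regular. Let p be the pumping length given by the pumping lemma.
Take w = a^p b^p ∈ L (since p ≤ p ≤ 3p), with |w| = 2p ≥ p.
Write w = xyz as guaranteed by the lemma, with |xy| ≤ p and y is nonempty.
Because |xy| ≤ p and w begins with p copies of a, we have y = a^k with 1 ≤ k ≤ p.
Pump with i = 2: xy^2z = a^{p+k} b^p. Now n = p+k > p = m, so the condition n ≤ m fails. Thus xy^2z ∉ L.
This is a contradiction; hence L is not regular.

a^{p+k} b^p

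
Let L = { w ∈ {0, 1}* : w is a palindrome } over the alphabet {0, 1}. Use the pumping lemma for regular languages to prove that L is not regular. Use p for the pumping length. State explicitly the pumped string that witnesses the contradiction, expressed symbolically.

0^{p+k} 1 0^p

Toward a contradiction, assume L is regular with pumping length p.
Take w = 0^p 1 0^p, a palindrome of length 2p+1 ≥ p.
The pumping lemma gives a decomposition w = xyz where |xy| ≤ p and |y| ≥ 1.
Because |xy| ≤ p and w begins with p copies of 0, we have y = 0^k with 1 ≤ k ≤ p.
Pump with i = 2: xy^2z = 0^{p+k} 1 0^p. Its reverse is 0^p 1 0^{p+k}, which differs from xy^2z since k ≥ 1. So xy^2z is not a palindrome and xy^2z ∉ L.
Contradiction. Therefore L is not regular.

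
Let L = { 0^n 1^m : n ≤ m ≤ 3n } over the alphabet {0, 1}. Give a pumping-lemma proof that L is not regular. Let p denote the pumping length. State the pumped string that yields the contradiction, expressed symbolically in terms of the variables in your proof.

0^{p+k} 1^p

Toward a contradiction, assume L is regular with pumping length p.
Take w = 0^p 1^p ∈ L (since p ≤ p ≤ 3p), with |w| = 2p ≥ p.
By the pumping lemma, w = xyz with |xy| ≤ p and |y| ≥ 1.
The first p characters of w are 0's, so xy (and hence y) consists only of 0's. Write y = 0^k, 1 ≤ k ≤ p.
Pump with i = 2: xy^2z = 0^{p+k} 1^p. Now n = p+k > p = m, so the condition n ≤ m fails. Thus xy^2z ∉ L.
This is a contradiction; hence L is not regular.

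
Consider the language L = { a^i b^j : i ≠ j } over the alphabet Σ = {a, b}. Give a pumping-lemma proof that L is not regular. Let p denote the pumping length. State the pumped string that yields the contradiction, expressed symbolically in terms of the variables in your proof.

Assume L is regular. Let p be the pumping length given by the pumping lemma.
Choose w = a^p b^{p+p!}. Since p ≠ p+p!, w ∈ L; and |w| ≥ p.
Write w = xyz as guaranteed by the lemma, with |xy| ≤ p and y is nonempty.
Since the first p symbols of w are all a's and |xy| ≤ p, y lies entirely in the leading a-block: y = a^k for some k with 1 ≤ k ≤ p.
Since 1 ≤ k ≤ p, k divides p!; set t = 1 + p!/k. Then xy^t z has p + (p!/k)·k = p + p! copies of a. Now the a-count equals the b-count, so i ≠ j fails. So xy^t z = a^{p+p!} b^{p+p!} ∉ L.
Contradiction. Therefore L is not regular.

a^{p+p!} b^{p+p!}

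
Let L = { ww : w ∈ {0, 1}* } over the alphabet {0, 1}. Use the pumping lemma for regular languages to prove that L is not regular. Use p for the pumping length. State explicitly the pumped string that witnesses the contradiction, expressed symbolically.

Suppose for contradiction that L is regular, and let p be the pumping length.
Take w = 0^p 1^p 0^p 1^p = uu where u = 0^p1^p; then w ∈ L and |w| = 4p ≥ p.
By the pumping lemma, w = xyz with |xy| ≤ p and y is nonempty.
Because |xy| ≤ p and w begins with p copies of 0, we have y = 0^k with 1 ≤ k ≤ p.
Pump with i = 2: xy^2z = 0^{p+k} 1^p 0^p 1^p, of length 4p+k. Suppose this equals vv. The string starts with 0 and ends with 1, so v does too; thus the boundary between the two copies of v is a 1→0 transition. There is exactly one such transition, at position 2p+k, so |v| = 2p+k and |vv| = 4p+2k ≠ 4p+k since k ≥ 1. So xy^2z ∉ L.
This is a contradiction; hence L is not regular.

0^{p+k} 1^p 0^p 1^p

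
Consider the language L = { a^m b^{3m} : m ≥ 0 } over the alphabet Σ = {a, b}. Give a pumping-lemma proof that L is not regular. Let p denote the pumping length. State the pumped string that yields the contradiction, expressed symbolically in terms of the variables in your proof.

a^{p+k} b^{3p}

Toward a contradiction, assume L is regular with pumping length p.
Choose w = a^p b^{3p}, which is in L with |w| = 4p ≥ p.
By the pumping lemma, w = xyz with |xy| ≤ p and |y| > 0.
Since the first p symbols of w are all a's and |xy| ≤ p, y lies entirely in the leading a-block: y = a^k for some k with 1 ≤ k ≤ p.
Pump with i = 2: xy^2z = a^{p+k} b^{3p}. For this to lie in L we would need 3p = 3(p+k), which forces k = 0. But k ≥ 1, so xy^2z ∉ L.
Contradiction. Therefore L is not regular.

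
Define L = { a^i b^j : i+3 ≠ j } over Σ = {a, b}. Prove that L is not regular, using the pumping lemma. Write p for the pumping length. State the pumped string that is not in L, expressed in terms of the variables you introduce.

a^{p+p!} b^{p+p!+3}

Assume L is regular. Let p be the pumping length given by the pumping lemma.
Choose w = a^p b^{p+p!+3}. Since p ≠ (p+p!+3)-3 = p+p!, w ∈ L; and |w| ≥ p.
By the pumping lemma, w = xyz with |xy| ≤ p and y is nonempty.
Since the first p symbols of w are all a's and |xy| ≤ p, y lies entirely in the leading a-block: y = a^k for some k with 1 ≤ k ≤ p.
Since 1 ≤ k ≤ p, k divides p!; set t = 1 + p!/k. Then xy^t z has p + (p!/k)·k = p + p! copies of a. Now the a-count is p+p! and (b-count)-3 = (p+p!+3)-3 = p+p!, so i+3 ≠ j fails. So xy^t z = a^{p+p!} b^{p+p!+3} ∉ L.
This contradicts the pumping lemma, so L is not regular.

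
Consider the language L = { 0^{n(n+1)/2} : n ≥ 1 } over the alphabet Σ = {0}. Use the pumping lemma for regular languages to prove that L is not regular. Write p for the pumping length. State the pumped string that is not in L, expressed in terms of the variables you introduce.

Assume L is regular. Let p be the pumping length given by the pumping lemma.
Take w = 0^{p(p+1)/2} ∈ L with |w| = p(p+1)/2 ≥ p.
Write w = xyz as guaranteed by the lemma, with |xy| ≤ p and y is nonempty.
Then y = 0^k for some k with 1 ≤ k ≤ p.
Pump with i = 2: xy^2z = 0^{p(p+1)/2+k}. Since 1 ≤ k ≤ p, p(p+1)/2 < p(p+1)/2+k ≤ p(p+1)/2+p < (p+1)(p+2)/2, so p(p+1)/2+k is strictly between consecutive triangular numbers. So xy^2z ∉ L.
Contradiction. Therefore L is not regular.

0^{p(p+1)/2+k}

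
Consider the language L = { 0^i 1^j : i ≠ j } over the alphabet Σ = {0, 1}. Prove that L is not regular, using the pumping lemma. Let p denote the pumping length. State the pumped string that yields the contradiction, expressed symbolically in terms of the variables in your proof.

0^{p+p!} 1^{p+p!}

Assume L is regular; let p be its pumping constant.
Choose w = 0^p 1^{p+p!}. Since p ≠ p+p!, w ∈ L; and |w| ≥ p.
The pumping lemma gives a decomposition w = xyz where |xy| ≤ p and y is nonempty.
Since the first p symbols of w are all 0's and |xy| ≤ p, y lies entirely in the leading 0-block: y = 0^k for some k with 1 ≤ k ≤ p.
Since 1 ≤ k ≤ p, k divides p!; set t = 1 + p!/k. Then xy^t z has p + (p!/k)·k = p + p! copies of 0. Now the 0-count equals the 1-count, so i ≠ j fails. So xy^t z = 0^{p+p!} 1^{p+p!} ∉ L.
This is a contradiction; hence L is not regular.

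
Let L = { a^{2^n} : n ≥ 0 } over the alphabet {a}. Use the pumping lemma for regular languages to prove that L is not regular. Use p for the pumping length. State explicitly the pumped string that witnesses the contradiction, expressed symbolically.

a^{2^p+k}

Toward a contradiction, assume L is regular with pumping length p.
Take w = a^{2^p} ∈ L with |w| = 2^p ≥ p.
By the pumping lemma, w = xyz with |xy| ≤ p and |y| > 0.
Then y = a^k for some k with 1 ≤ k ≤ p.
Pump with i = 2: xy^2z = a^{2^p+k}. Since 1 ≤ k ≤ p < 2^p, we have 2^p < 2^p+k < 2^{p+1}, so 2^p+k is not a power of 2. So xy^2z ∉ L.
This is a contradiction; hence L is not regular.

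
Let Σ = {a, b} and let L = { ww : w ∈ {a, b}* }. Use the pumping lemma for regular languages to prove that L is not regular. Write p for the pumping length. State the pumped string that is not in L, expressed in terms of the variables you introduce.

Suppose for contradiction that L is regular, and let p be the pumping length.
Take w = a^p b^p a^p b^p = uu where u = a^pb^p; then w ∈ L and |w| = 4p ≥ p.
The pumping lemma gives a decomposition w = xyz where |xy| ≤ p and |y| > 0.
Because |xy| ≤ p and w begins with p copies of a, we have y = a^k with 1 ≤ k ≤ p.
Pump with i = 2: xy^2z = a^{p+k} b^p a^p b^p, of length 4p+k. Suppose this equals vv. The string starts with a and ends with b, so v does too; thus the boundary between the two copies of v is a b→a transition. There is exactly one such transition, at position 2p+k, so |v| = 2p+k and |vv| = 4p+2k ≠ 4p+k since k ≥ 1. So xy^2z ∉ L.
Contradiction. Therefore L is not regular.

a^{p+k} b^p a^p b^p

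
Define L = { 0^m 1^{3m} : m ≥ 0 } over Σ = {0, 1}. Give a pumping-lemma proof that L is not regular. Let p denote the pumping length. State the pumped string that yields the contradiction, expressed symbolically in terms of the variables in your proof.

Suppose for contradiction that L is regular, and let p be the pumping length.
Take w = 0^p 1^{3p}. Then w ∈ L and |w| = 4p ≥ p.
The pumping lemma gives a decomposition w = xyz where |xy| ≤ p and y is nonempty.
The first p characters of w are 0's, so xy (and hence y) consists only of 0's. Write y = 0^k, 1 ≤ k ≤ p.
Pump with i = 2: xy^2z = 0^{p+k} 1^{3p}. For this to lie in L we would need 3p = 3(p+k), which forces k = 0. But k ≥ 1, so xy^2z ∉ L.
This is a contradiction; hence L is not regular.

0^{p+k} 1^{3p}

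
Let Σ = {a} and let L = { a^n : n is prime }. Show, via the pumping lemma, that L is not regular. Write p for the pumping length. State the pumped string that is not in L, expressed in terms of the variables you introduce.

a^{q(1+k)}

Toward a contradiction, assume L is regular with pumping length p.
Let q be a prime with q ≥ p+2 (infinitely many primes exist), and take w = a^q ∈ L with |w| = q ≥ p.
The pumping lemma gives a decomposition w = xyz where |xy| ≤ p and |y| ≥ 1.
Then y = a^k for some k with 1 ≤ k ≤ p.
Since 1 ≤ k ≤ p, |xz| = q-k. Pump with i = q+1: |xy^{q+1}z| = (q-k)+(q+1)k = q+qk = q(1+k), which is composite (both factors ≥ 2). So xy^{q+1}z = a^{q(1+k)} ∉ L.
Contradiction. Therefore L is not regular.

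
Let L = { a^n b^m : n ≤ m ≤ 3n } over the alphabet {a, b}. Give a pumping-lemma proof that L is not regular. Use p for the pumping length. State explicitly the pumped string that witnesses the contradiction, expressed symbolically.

Suppose for contradiction that L is regular, and let p be the pumping length.
Take w = a^p b^p ∈ L (since p ≤ p ≤ 3p), with |w| = 2p ≥ p.
Write w = xyz as guaranteed by the lemma, with |xy| ≤ p and |y| > 0.
The first p characters of w are a's, so xy (and hence y) consists only of a's. Write y = a^k, 1 ≤ k ≤ p.
Pump with i = 2: xy^2z = a^{p+k} b^p. Now n = p+k > p = m, so the condition n ≤ m fails. Thus xy^2z ∉ L.
Contradiction. Therefore L is not regular.

a^{p+k} b^p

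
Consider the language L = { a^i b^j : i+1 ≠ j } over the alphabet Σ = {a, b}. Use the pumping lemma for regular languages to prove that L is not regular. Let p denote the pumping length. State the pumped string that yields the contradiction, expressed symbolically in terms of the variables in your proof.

Assume L is regular; let p be its pumping constant.
Choose w = a^p b^{p+p!+1}. Since p ≠ (p+p!+1)-1 = p+p!, w ∈ L; and |w| ≥ p.
Write w = xyz as guaranteed by the lemma, with |xy| ≤ p and |y| ≥ 1.
The first p characters of w are a's, so xy (and hence y) consists only of a's. Write y = a^k, 1 ≤ k ≤ p.
Since 1 ≤ k ≤ p, k divides p!; set t = 1 + p!/k. Then xy^t z has p + (p!/k)·k = p + p! copies of a. Now the a-count is p+p! and (b-count)-1 = (p+p!+1)-1 = p+p!, so i+1 ≠ j fails. So xy^t z = a^{p+p!} b^{p+p!+1} ∉ L.
This contradicts the pumping lemma, so L is not regular.

a^{p+p!} b^{p+p!+1}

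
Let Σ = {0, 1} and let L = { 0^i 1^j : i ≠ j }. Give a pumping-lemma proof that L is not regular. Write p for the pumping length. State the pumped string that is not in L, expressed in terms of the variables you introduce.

0^{p+p!} 1^{p+p!}

Suppose for contradiction that L is regular, and let p be the pumping length.
Choose w = 0^p 1^{p+p!}. Since p ≠ p+p!, w ∈ L; and |w| ≥ p.
By the pumping lemma, w = xyz with |xy| ≤ p and y is nonempty.
The first p characters of w are 0's, so xy (and hence y) consists only of 0's. Write y = 0^k, 1 ≤ k ≤ p.
Since 1 ≤ k ≤ p, k divides p!; set t = 1 + p!/k. Then xy^t z has p + (p!/k)·k = p + p! copies of 0. Now the 0-count equals the 1-count, so i ≠ j fails. So xy^t z = 0^{p+p!} 1^{p+p!} ∉ L.
This is a contradiction; hence L is not regular.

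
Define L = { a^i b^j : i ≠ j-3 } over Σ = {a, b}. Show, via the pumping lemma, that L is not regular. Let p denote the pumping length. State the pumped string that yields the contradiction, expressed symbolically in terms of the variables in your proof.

a^{p+p!} b^{p+p!+3}

Toward a contradiction, assume L is regular with pumping length p.
Choose w = a^p b^{p+p!+3}. Since p ≠ (p+p!+3)-3 = p+p!, w ∈ L; and |w| ≥ p.
By the pumping lemma, w = xyz with |xy| ≤ p and y is nonempty.
The first p characters of w are a's, so xy (and hence y) consists only of a's. Write y = a^k, 1 ≤ k ≤ p.
Since 1 ≤ k ≤ p, k divides p!; set t = 1 + p!/k. Then xy^t z has p + (p!/k)·k = p + p! copies of a. Now the a-count is p+p! and (b-count)-3 = (p+p!+3)-3 = p+p!, so i ≠ j-3 fails. So xy^t z = a^{p+p!} b^{p+p!+3} ∉ L.
Contradiction. Therefore L is not regular.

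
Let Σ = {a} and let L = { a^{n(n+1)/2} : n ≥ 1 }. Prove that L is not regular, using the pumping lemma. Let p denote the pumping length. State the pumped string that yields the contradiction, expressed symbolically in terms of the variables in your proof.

a^{p(p+1)/2+k}

Assume L is regular. Let p be the pumping length given by the pumping lemma.
Take w = a^{p(p+1)/2} ∈ L with |w| = p(p+1)/2 ≥ p.
By the pumping lemma, w = xyz with |xy| ≤ p and |y| ≥ 1.
Then y = a^k for some k with 1 ≤ k ≤ p.
Pump with i = 2: xy^2z = a^{p(p+1)/2+k}. Since 1 ≤ k ≤ p, p(p+1)/2 < p(p+1)/2+k ≤ p(p+1)/2+p < (p+1)(p+2)/2, so p(p+1)/2+k is strictly between consecutive triangular numbers. So xy^2z ∉ L.
This contradicts the pumping lemma, so L is not regular.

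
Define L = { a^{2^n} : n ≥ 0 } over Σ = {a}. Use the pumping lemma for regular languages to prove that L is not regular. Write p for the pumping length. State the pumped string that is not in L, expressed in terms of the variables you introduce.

a^{2^p+k}

Toward a contradiction, assume L is regular with pumping length p.
Take w = a^{2^p} ∈ L with |w| = 2^p ≥ p.
The pumping lemma gives a decomposition w = xyz where |xy| ≤ p and y is nonempty.
Then y = a^k for some k with 1 ≤ k ≤ p.
Pump with i = 2: xy^2z = a^{2^p+k}. Since 1 ≤ k ≤ p < 2^p, we have 2^p < 2^p+k < 2^{p+1}, so 2^p+k is not a power of 2. So xy^2z ∉ L.
This contradicts the pumping lemma, so L is not regular.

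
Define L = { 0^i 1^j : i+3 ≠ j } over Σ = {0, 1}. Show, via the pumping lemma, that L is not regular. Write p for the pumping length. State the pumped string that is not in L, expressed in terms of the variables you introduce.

0^{p+p!} 1^{p+p!+3}

Assume L is regular; let p be its pumping constant.
Choose w = 0^p 1^{p+p!+3}. Since p ≠ (p+p!+3)-3 = p+p!, w ∈ L; and |w| ≥ p.
By the pumping lemma, w = xyz with |xy| ≤ p and |y| ≥ 1.
Since the first p symbols of w are all 0's and |xy| ≤ p, y lies entirely in the leading 0-block: y = 0^k for some k with 1 ≤ k ≤ p.
Since 1 ≤ k ≤ p, k divides p!; set t = 1 + p!/k. Then xy^t z has p + (p!/k)·k = p + p! copies of 0. Now the 0-count is p+p! and (1-count)-3 = (p+p!+3)-3 = p+p!, so i+3 ≠ j fails. So xy^t z = 0^{p+p!} 1^{p+p!+3} ∉ L.
Contradiction. Therefore L is not regular.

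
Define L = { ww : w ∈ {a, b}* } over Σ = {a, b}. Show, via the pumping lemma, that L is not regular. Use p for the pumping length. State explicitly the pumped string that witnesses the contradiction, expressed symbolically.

a^{p+k} b^p a^p b^p

Assume L is regular; let p be its pumping constant.
Take w = a^p b^p a^p b^p = uu where u = a^pb^p; then w ∈ L and |w| = 4p ≥ p.
By the pumping lemma, w = xyz with |xy| ≤ p and |y| > 0.
Because |xy| ≤ p and w begins with p copies of a, we have y = a^k with 1 ≤ k ≤ p.
Pump with i = 2: xy^2z = a^{p+k} b^p a^p b^p, of length 4p+k. Suppose this equals vv. The string starts with a and ends with b, so v does too; thus the boundary between the two copies of v is a b→a transition. There is exactly one such transition, at position 2p+k, so |v| = 2p+k and |vv| = 4p+2k ≠ 4p+k since k ≥ 1. So xy^2z ∉ L.
Contradiction. Therefore L is not regular.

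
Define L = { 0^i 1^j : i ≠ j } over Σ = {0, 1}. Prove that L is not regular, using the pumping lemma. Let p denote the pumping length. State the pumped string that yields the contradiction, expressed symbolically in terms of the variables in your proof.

0^{p+p!} 1^{p+p!}

Assume L is regular. Let p be the pumping length given by the pumping lemma.
Choose w = 0^p 1^{p+p!}. Since p ≠ p+p!, w ∈ L; and |w| ≥ p.
The pumping lemma gives a decomposition w = xyz where |xy| ≤ p and y is nonempty.
Because |xy| ≤ p and w begins with p copies of 0, we have y = 0^k with 1 ≤ k ≤ p.
Since 1 ≤ k ≤ p, k divides p!; set t = 1 + p!/k. Then xy^t z has p + (p!/k)·k = p + p! copies of 0. Now the 0-count equals the 1-count, so i ≠ j fails. So xy^t z = 0^{p+p!} 1^{p+p!} ∉ L.
This is a contradiction; hence L is not regular.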